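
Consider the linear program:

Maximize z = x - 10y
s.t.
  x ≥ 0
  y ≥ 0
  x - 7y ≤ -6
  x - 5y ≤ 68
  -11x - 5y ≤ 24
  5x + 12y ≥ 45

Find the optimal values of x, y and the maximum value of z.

Corner points and z = x - 10y:
  (0, 15/4) → z = -75/2
  (253, 37) → z = -117
  (243/47, 75/47) → z = -507/47
The feasible region is unbounded (it extends along (0, 1), (5, 1)), but z strictly decreases along every unbounded feasible direction, so there is no improving ray and the maximum is attained at a vertex.

At the optimal vertex, x - 7y = -6 and 5x + 12y = 45.
Solving simultaneously gives x = 243/47, y = 75/47.

x = 243/47, y = 75/47, maximum z = -507/47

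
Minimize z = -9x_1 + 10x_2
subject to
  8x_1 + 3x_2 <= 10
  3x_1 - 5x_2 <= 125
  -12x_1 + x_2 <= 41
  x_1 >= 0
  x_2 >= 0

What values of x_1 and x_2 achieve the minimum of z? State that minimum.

x_1 = 5/4, x_2 = 0, minimum z = -45/4

Vertices and z = -9x_1 + 10x_2:
  (0, 10/3) → z = 100/3
  (5/4, 0) → z = -45/4
  (0, 0) → z = 0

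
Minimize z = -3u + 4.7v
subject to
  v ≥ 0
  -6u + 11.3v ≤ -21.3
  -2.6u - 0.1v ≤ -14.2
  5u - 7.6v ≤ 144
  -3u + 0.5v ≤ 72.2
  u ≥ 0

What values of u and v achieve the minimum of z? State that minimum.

Vertices and z = -3u + 4.7v:
  (71/13, 0) → z = -213/13
  (144/5, 0) → z = -432/5
  (16259/2998, 1491/1499) → z = -86904/7495
  (73266/545, 7575/109) → z = -83571/1090

The binding constraints are v = 0 and 5u - 7.6v = 144.
Solving simultaneously gives u = 144/5, v = 0.

u = 28.8, v = 0, minimum z = -86.4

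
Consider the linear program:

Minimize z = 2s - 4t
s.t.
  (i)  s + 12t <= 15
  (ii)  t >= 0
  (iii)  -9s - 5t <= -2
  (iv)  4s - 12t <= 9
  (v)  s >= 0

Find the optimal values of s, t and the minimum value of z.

s = 0, t = 5/4, minimum z = -5

Vertices and z = 2s - 4t:
  (24/5, 17/20) → z = 31/5
  (0, 5/4) → z = -5
  (2/9, 0) → z = 4/9
  (9/4, 0) → z = 9/2
  (0, 2/5) → z = -8/5

The binding constraints are s + 12t = 15 and s = 0.
Solving simultaneously gives s = 0, t = 5/4.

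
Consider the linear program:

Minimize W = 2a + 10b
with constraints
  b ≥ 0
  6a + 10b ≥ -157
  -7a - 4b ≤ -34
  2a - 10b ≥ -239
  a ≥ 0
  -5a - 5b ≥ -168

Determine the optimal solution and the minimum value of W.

The optimum lies where b = 0 and -7a - 4b = -34.
Solving simultaneously gives a = 34/7, b = 0.

a = 34/7, b = 0, minimum W = 68/7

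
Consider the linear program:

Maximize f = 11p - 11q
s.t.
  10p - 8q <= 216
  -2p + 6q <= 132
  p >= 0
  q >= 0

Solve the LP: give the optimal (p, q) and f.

Corner points and f = 11p - 11q:
  (588/11, 438/11) → f = 150
  (108/5, 0) → f = 1188/5
  (0, 22) → f = -242
  (0, 0) → f = 0

At the optimal vertex, 10p - 8q = 216 and q = 0.
Solving simultaneously gives p = 108/5, q = 0.

p = 108/5, q = 0, maximum f = 1188/5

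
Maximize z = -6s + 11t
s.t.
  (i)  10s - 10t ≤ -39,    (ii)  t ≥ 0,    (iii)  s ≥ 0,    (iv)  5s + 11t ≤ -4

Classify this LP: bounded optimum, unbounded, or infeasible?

The boundaries 10s - 10t = -39 and t = 0 meet at (-39/10, 0), but that point violates s ≥ 0. Every candidate vertex is excluded by some other constraint, so the feasible region is empty.

infeasible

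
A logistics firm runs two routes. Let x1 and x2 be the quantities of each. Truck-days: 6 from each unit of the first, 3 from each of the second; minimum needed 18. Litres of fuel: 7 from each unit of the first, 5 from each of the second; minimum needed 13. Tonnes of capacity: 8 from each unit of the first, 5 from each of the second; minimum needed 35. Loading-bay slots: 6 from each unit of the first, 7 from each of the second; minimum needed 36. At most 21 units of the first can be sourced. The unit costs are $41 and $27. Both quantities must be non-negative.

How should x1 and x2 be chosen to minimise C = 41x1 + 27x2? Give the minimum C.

Corner points and C = 41x1 + 27x2:
  (0, 7) → C = 189
  (6, 0) → C = 246
  (21, 0) → C = 861
  (5/2, 3) → C = 367/2
The feasible region is unbounded (it extends along (0, 1)), but C strictly increases along every unbounded feasible direction, so there is no improving ray and the minimum is attained at a vertex.

The optimum lies where 8x1 + 5x2 = 35 and 6x1 + 7x2 = 36.
Solving simultaneously gives x1 = 5/2, x2 = 3.

x1 = 5/2, x2 = 3, minimum C = 367/2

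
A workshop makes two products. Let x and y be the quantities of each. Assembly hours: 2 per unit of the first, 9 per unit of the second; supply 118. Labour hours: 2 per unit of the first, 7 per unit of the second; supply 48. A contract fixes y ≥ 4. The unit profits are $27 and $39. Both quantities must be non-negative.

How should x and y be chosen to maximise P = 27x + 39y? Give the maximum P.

x = 10, y = 4, maximum P = 426

Corner points and P = 27x + 39y:
  (0, 48/7) → P = 1872/7
  (0, 4) → P = 156
  (10, 4) → P = 426

The binding constraints are 2x + 7y = 48 and y = 4.
Solving simultaneously gives x = 10, y = 4.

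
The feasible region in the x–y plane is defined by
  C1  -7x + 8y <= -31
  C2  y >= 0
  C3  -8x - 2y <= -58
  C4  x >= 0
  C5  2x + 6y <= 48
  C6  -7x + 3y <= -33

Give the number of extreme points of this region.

Pairwise boundary intersections that survive every other constraint:
  (263/39, 79/39)
  (285/29, 137/29)
  (29/4, 0)
  (24, 0)

4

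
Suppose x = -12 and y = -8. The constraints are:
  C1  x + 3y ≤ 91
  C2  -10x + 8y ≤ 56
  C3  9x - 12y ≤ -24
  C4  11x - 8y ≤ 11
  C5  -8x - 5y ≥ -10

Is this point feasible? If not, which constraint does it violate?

not feasible — violates C3

Constraint C3: 9x - 12y = -12, which is not ≤ -24. All other constraints are satisfied.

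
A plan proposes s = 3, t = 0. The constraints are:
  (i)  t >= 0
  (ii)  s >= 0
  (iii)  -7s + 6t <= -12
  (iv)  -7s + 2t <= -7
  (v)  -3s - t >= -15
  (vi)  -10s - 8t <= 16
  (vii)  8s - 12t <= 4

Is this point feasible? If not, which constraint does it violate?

not feasible — violates (vii)

Constraint (vii): 8s - 12t = 24, which is not ≤ 4. All other constraints are satisfied.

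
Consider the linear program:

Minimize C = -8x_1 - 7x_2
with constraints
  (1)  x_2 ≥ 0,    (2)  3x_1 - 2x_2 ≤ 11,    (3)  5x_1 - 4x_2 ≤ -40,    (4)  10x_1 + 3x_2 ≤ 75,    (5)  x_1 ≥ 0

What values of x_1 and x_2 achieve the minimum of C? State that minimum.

Vertices and C = -8x_1 - 7x_2:
  (36/11, 155/11) → C = -1373/11
  (0, 10) → C = -70
  (0, 25) → C = -175

The optimum lies where 10x_1 + 3x_2 = 75 and x_1 = 0.
Solving simultaneously gives x_1 = 0, x_2 = 25.

x_1 = 0, x_2 = 25, minimum C = -175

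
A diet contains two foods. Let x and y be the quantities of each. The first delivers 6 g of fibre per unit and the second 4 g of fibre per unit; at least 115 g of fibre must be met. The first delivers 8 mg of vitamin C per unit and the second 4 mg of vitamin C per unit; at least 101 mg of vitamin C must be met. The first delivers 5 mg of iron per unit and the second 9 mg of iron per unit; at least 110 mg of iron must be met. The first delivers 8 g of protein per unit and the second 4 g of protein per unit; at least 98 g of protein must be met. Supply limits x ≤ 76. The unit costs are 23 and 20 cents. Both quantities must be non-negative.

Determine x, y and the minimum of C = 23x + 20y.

Vertices and C = 23x + 20y:
  (0, 115/4) → C = 575
  (22, 0) → C = 506
  (76, 0) → C = 1748
  (35/2, 5/2) → C = 905/2
The feasible region is unbounded (it extends along (0, 1)), but C strictly increases along every unbounded feasible direction, so there is no improving ray and the minimum is attained at a vertex.

The binding constraints are 6x + 4y = 115 and 5x + 9y = 110.
Solving simultaneously gives x = 35/2, y = 5/2.

x = 35/2, y = 5/2, minimum C = 905/2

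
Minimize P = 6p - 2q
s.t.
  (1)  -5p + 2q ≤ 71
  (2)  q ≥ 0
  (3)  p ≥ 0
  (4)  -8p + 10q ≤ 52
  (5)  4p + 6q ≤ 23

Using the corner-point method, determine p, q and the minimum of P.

Corner points and P = 6p - 2q:
  (0, 0) → P = 0
  (23/4, 0) → P = 69/2
  (0, 23/6) → P = -23/3

p = 0, q = 23/6, minimum P = -23/3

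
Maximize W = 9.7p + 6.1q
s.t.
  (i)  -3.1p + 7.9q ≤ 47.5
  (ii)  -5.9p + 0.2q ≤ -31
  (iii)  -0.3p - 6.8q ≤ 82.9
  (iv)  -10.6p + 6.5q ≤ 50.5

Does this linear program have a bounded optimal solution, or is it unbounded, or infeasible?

unbounded

From the feasible point (8480/1533, 12545/1533), moving in the direction (7.9, 3.1) keeps every constraint satisfied while W increases without bound.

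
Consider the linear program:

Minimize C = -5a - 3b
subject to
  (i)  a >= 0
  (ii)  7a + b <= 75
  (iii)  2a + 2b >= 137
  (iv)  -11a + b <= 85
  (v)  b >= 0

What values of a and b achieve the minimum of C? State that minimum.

Corner points and C = -5a - 3b:
  (0, 75) → C = -225
  (0, 137/2) → C = -411/2
  (13/12, 809/12) → C = -623/3

The binding constraints are a = 0 and 7a + b = 75.
Solving simultaneously gives a = 0, b = 75.

a = 0, b = 75, minimum C = -225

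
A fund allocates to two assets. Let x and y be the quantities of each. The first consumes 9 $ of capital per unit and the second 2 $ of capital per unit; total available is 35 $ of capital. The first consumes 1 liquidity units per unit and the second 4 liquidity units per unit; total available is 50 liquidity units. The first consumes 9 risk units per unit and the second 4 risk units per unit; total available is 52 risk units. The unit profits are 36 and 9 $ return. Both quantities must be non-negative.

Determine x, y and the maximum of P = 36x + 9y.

x = 2, y = 17/2, maximum P = 297/2

Corner points and P = 36x + 9y:
  (0, 0) → P = 0
  (0, 25/2) → P = 225/2
  (35/9, 0) → P = 140
  (2, 17/2) → P = 297/2
  (1/4, 199/16) → P = 1935/16

The optimum lies where 9x + 2y = 35 and 9x + 4y = 52.
Solving simultaneously gives x = 2, y = 17/2.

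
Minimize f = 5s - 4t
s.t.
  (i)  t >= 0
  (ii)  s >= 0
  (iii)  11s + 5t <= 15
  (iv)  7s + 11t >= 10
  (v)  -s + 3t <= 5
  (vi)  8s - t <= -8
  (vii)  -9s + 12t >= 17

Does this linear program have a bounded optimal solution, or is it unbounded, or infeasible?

infeasible

The boundaries s = 0 and -s + 3t = 5 meet at (0, 5/3), but that point violates 8s - t ≤ -8. Every candidate vertex is excluded by some other constraint, so the feasible region is empty.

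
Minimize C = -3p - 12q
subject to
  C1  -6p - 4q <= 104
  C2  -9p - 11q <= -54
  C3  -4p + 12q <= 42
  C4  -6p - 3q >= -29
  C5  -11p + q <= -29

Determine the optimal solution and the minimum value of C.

p = 116/39, q = 145/39, minimum C = -696/13

Feasible corners and C = -3p - 12q:
  (157/39, 21/13) → C = -409/13
  (373/130, 333/130) → C = -1023/26
  (116/39, 145/39) → C = -696/13

The optimum lies where -6p - 3q = -29 and -11p + q = -29.
Solving simultaneously gives p = 116/39, q = 145/39.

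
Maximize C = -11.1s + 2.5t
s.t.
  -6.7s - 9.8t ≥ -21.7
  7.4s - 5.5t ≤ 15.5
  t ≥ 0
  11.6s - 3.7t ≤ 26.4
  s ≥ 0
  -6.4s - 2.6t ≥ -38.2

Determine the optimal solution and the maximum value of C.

s = 0, t = 31/14, maximum C = 155/28

Extreme points and C = -11.1s + 2.5t:
  (33901/13847, 7484/13847) → C = -3575911/138470
  (0, 31/14) → C = 155/28
  (155/74, 0) → C = -93/4
  (8785/3642, 778/1821) → C = -187247/7284
  (0, 0) → C = 0

At the optimal vertex, -6.7s - 9.8t = -21.7 and s = 0.
Solving simultaneously gives s = 0, t = 31/14.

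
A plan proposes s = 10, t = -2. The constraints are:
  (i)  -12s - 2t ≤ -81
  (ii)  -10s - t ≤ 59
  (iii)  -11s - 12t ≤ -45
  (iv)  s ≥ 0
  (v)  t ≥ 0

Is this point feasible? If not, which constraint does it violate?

Constraint (v): t = -2, which is not ≥ 0. All other constraints are satisfied.

not feasible — violates (v)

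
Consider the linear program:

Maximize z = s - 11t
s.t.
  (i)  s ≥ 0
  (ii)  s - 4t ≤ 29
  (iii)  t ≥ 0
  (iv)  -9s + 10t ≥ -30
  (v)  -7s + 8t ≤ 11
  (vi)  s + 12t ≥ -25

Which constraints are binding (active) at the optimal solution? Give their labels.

Vertices and z = s - 11t:
  (0, 0) → z = 0
  (0, 11/8) → z = -121/8
  (10/3, 0) → z = 10/3
  (175, 309/2) → z = -3049/2

The maximum is at (10/3, 0). Substituting into each constraint, equality holds for (iii) and (iv); the remaining constraints have slack.

(iii) and (iv)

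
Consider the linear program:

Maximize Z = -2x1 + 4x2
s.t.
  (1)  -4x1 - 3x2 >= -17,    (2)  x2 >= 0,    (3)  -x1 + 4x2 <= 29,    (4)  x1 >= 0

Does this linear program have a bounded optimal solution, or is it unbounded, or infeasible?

bounded optimum

Extreme points and Z = -2x1 + 4x2:
  (17/4, 0) → Z = -17/2
  (0, 17/3) → Z = 68/3
  (0, 0) → Z = 0
The feasible region has finitely many vertices and no improving ray; the maximum is 68/3 at (0, 17/3).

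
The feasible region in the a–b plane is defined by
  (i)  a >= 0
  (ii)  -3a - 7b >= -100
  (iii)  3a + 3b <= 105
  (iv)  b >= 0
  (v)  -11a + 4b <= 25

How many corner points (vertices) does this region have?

The feasible vertices (each the meet of two boundaries and inside every other half-plane) are:
  (0, 0)
  (0, 25/4)
  (100/3, 0)
  (225/89, 1175/89)

4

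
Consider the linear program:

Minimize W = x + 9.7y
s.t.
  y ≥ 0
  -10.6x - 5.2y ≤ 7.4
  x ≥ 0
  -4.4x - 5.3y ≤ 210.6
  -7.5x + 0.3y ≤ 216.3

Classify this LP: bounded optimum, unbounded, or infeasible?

bounded optimum

Extreme points and W = x + 9.7y:
  (0, 0) → W = 0
  (0, 721) → W = 6993.7
The feasible region has finitely many vertices and no improving ray; the minimum is 0 at (0, 0).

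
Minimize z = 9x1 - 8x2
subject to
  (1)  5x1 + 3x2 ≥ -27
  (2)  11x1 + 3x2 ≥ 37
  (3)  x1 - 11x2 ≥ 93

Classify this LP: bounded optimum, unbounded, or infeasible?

bounded optimum

Extreme points and z = 9x1 - 8x2:
  (32/3, -241/9) → z = 2792/9
  (343/62, -493/62) → z = 7031/62
The feasible region has finitely many vertices and no improving ray; the minimum is 7031/62 at (343/62, -493/62).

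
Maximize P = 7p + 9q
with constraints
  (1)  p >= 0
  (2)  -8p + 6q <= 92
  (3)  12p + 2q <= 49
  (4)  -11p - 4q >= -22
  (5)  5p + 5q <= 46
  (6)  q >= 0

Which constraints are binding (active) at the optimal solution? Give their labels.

Extreme points and P = 7p + 9q:
  (0, 11/2) → P = 99/2
  (0, 0) → P = 0
  (2, 0) → P = 14

The maximum is at (0, 11/2). Substituting into each constraint, equality holds for (1) and (4); the remaining constraints have slack.

(1) and (4)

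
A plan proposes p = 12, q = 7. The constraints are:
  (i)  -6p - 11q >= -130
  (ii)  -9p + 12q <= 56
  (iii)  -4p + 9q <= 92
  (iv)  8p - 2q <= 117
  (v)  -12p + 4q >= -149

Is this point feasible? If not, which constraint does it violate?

not feasible — violates (i)

Constraint (i): -6p - 11q = -149, which is not ≥ -130. All other constraints are satisfied.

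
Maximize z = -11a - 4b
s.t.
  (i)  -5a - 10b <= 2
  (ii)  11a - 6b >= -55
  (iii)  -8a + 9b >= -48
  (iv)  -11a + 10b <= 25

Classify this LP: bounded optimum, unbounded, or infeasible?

Feasible corners and z = -11a - 4b:
  (462/125, -256/125) → z = -4058/125
  (-27/16, 103/160) → z = 1279/80
The feasible region has finitely many vertices and no improving ray; the maximum is 1279/80 at (-27/16, 103/160).

bounded optimum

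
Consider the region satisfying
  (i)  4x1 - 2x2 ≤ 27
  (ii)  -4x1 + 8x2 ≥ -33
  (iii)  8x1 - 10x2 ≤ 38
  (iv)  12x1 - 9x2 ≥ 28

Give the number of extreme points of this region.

4

The feasible vertices (each the meet of two boundaries and inside every other half-plane) are:
  (97/12, 8/3)
  (187/12, 53/3)
  (-13/12, -14/3)
  (-73/60, -71/15)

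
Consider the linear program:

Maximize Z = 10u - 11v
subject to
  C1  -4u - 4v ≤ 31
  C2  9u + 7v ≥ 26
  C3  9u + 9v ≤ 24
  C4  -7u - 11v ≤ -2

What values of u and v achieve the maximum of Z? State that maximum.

u = 41/6, v = -25/6, maximum Z = 685/6

Extreme points and Z = 10u - 11v:
  (11/3, -1) → Z = 143/3
  (136/25, -82/25) → Z = 2262/25
  (41/6, -25/6) → Z = 685/6

At the optimal vertex, 9u + 9v = 24 and -7u - 11v = -2.
Solving simultaneously gives u = 41/6, v = -25/6.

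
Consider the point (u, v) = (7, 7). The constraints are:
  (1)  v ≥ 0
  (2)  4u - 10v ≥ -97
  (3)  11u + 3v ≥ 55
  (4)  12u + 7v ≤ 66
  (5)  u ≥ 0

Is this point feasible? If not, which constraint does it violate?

not feasible — violates (4)

Constraint (4): 12u + 7v = 133, which is not ≤ 66. All other constraints are satisfied.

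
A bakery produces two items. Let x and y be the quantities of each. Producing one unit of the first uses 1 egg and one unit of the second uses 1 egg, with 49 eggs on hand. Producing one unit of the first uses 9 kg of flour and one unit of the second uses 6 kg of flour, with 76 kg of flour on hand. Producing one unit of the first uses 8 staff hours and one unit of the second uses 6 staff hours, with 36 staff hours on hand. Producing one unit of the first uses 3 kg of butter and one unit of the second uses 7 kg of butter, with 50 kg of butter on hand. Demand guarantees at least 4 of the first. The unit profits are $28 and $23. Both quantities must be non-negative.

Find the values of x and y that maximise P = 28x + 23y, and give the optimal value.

x = 4, y = 2/3, maximum P = 382/3

Extreme points and P = 28x + 23y:
  (9/2, 0) → P = 126
  (4, 0) → P = 112
  (4, 2/3) → P = 382/3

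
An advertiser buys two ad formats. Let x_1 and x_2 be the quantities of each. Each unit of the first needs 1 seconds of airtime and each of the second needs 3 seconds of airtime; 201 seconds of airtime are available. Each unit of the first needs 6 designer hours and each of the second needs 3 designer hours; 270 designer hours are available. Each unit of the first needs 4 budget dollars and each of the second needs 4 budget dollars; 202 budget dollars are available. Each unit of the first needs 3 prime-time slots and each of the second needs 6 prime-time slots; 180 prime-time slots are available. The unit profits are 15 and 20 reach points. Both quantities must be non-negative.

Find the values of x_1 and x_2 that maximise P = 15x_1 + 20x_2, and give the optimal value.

x_1 = 40, x_2 = 10, maximum P = 800

Extreme points and P = 15x_1 + 20x_2:
  (0, 0) → P = 0
  (0, 30) → P = 600
  (45, 0) → P = 675
  (40, 10) → P = 800

The optimum lies where 6x_1 + 3x_2 = 270 and 3x_1 + 6x_2 = 180.
Solving simultaneously gives x_1 = 40, x_2 = 10.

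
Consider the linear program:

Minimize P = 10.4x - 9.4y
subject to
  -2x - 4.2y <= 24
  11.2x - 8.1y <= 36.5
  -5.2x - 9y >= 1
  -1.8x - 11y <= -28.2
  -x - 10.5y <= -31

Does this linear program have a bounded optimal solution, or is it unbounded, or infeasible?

From the feasible point (-9561/361, 2490/361), moving in the direction (-4.2, 2) keeps every constraint satisfied while P decreases without bound.

unbounded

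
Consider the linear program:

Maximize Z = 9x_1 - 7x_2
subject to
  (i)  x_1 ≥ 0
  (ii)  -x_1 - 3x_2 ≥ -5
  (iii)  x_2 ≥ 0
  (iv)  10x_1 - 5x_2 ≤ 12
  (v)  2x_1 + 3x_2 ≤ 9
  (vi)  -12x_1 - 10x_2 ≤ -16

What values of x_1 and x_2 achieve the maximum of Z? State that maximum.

Feasible corners and Z = 9x_1 - 7x_2:
  (0, 5/3) → Z = -35/3
  (0, 8/5) → Z = -56/5
  (61/35, 38/35) → Z = 283/35
  (5/4, 1/10) → Z = 211/20

At the optimal vertex, 10x_1 - 5x_2 = 12 and -12x_1 - 10x_2 = -16.
Solving simultaneously gives x_1 = 5/4, x_2 = 1/10.

x_1 = 5/4, x_2 = 1/10, maximum Z = 211/20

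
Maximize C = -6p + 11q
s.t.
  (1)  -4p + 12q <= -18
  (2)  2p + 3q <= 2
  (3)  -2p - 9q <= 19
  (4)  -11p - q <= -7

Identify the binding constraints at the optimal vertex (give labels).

Vertices and C = -6p + 11q:
  (13/6, -7/9) → C = -194/9
  (3/4, -5/4) → C = -73/4
  (25/4, -7/2) → C = -76
  (82/97, -223/97) → C = -2945/97

The maximum is at (3/4, -5/4). Substituting into each constraint, equality holds for (1) and (4); the remaining constraints have slack.

(1) and (4)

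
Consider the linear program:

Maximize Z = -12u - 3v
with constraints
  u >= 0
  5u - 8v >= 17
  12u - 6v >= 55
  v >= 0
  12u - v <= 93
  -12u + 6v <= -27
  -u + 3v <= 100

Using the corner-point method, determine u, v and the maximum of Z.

u = 55/12, v = 0, maximum Z = -55

Extreme points and Z = -12u - 3v:
  (169/33, 71/66) → Z = -1423/22
  (727/91, 261/91) → Z = -9507/91
  (55/12, 0) → Z = -55
  (31/4, 0) → Z = -93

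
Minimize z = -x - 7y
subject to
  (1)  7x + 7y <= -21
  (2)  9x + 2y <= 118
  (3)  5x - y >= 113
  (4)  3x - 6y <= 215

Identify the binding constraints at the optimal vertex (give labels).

(2) and (3)

Vertices and z = -x - 7y:
  (344/19, -427/19) → z = 2645/19
  (569/30, -527/20) → z = 9929/60
  (463/27, -736/27) → z = 521/3

The minimum is at (344/19, -427/19). Substituting into each constraint, equality holds for (2) and (3); the remaining constraints have slack.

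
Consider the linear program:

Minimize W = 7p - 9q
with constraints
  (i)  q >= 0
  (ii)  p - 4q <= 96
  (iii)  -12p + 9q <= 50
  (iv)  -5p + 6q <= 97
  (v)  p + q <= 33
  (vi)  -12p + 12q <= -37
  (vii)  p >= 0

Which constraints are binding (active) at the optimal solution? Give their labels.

Extreme points and W = 7p - 9q:
  (33, 0) → W = 231
  (37/12, 0) → W = 259/12
  (433/24, 359/24) → W = -25/3

The minimum is at (433/24, 359/24). Substituting into each constraint, equality holds for (v) and (vi); the remaining constraints have slack.

(v) and (vi)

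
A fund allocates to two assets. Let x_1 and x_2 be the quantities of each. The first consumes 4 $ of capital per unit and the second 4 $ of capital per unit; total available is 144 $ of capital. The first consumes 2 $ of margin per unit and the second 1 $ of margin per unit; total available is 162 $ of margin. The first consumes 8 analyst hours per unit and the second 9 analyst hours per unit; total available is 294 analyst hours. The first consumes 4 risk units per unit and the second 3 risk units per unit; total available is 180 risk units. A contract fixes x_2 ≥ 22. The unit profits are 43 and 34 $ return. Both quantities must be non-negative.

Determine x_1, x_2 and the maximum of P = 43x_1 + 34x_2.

x_1 = 12, x_2 = 22, maximum P = 1264

Vertices and P = 43x_1 + 34x_2:
  (0, 98/3) → P = 3332/3
  (0, 22) → P = 748
  (12, 22) → P = 1264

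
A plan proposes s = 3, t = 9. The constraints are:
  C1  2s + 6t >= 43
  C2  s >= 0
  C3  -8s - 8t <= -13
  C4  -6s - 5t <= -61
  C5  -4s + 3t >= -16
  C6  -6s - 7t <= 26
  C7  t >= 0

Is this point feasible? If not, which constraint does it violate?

feasible

C1: 60 ≥ 43 ✓
C2: 3 ≥ 0 ✓
C3: -96 ≤ -13 ✓
C4: -63 ≤ -61 ✓
C5: 15 ≥ -16 ✓
C6: -81 ≤ 26 ✓
C7: 9 ≥ 0 ✓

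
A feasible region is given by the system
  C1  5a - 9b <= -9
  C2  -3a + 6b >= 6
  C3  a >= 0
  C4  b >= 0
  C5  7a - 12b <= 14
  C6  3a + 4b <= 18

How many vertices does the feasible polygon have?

Intersecting each pair of boundary lines and keeping only the points that satisfy every inequality leaves:
  (0, 1)
  (126/47, 117/47)
  (0, 9/2)

3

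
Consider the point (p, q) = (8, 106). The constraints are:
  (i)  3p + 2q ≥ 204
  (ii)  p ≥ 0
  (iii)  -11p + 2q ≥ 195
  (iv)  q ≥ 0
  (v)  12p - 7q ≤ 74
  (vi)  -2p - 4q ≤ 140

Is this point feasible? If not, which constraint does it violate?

Constraint (iii): -11p + 2q = 124, which is not ≥ 195. All other constraints are satisfied.

not feasible — violates (iii)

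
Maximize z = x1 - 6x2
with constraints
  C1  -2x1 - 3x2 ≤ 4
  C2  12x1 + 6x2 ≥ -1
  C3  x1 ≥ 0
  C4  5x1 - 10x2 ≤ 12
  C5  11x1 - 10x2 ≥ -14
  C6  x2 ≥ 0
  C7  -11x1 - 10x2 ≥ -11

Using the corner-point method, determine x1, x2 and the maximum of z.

Vertices and z = x1 - 6x2:
  (0, 0) → z = 0
  (0, 11/10) → z = -33/5
  (1, 0) → z = 1

The optimum lies where x2 = 0 and -11x1 - 10x2 = -11.
Solving simultaneously gives x1 = 1, x2 = 0.

x1 = 1, x2 = 0, maximum z = 1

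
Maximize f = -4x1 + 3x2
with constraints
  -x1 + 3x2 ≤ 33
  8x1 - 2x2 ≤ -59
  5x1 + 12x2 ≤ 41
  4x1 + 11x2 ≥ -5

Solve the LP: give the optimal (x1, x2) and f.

Extreme points and f = -4x1 + 3x2:
  (-91/9, 206/27) → f = 190/3
  (-378/23, 127/23) → f = 1893/23
  (-313/53, 623/106) → f = 4373/106
  (-659/96, 49/24) → f = 403/12

x1 = -378/23, x2 = 127/23, maximum f = 1893/23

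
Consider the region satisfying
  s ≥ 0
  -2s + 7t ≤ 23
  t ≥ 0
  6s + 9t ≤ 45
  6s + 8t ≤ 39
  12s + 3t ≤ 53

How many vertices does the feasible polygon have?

5

Intersecting each pair of boundary lines and keeping only the points that satisfy every inequality leaves:
  (0, 23/7)
  (0, 0)
  (89/58, 108/29)
  (53/12, 0)
  (307/78, 25/13)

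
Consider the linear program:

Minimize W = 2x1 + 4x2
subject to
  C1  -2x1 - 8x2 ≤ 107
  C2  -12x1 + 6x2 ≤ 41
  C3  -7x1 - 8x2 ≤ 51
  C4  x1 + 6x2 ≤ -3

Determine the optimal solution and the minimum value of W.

x1 = 56/5, x2 = -647/40, minimum W = -423/10

Vertices and W = 2x1 + 4x2:
  (56/5, -647/40) → W = -423/10
  (-317/69, -325/138) → W = -428/23
  (-44/13, 5/78) → W = -254/39
The feasible region is unbounded (it extends along (4, -1), (6, -1)), but W strictly increases along every unbounded feasible direction, so there is no improving ray and the minimum is attained at a vertex.

The optimum lies where -2x1 - 8x2 = 107 and -7x1 - 8x2 = 51.
Solving simultaneously gives x1 = 56/5, x2 = -647/40.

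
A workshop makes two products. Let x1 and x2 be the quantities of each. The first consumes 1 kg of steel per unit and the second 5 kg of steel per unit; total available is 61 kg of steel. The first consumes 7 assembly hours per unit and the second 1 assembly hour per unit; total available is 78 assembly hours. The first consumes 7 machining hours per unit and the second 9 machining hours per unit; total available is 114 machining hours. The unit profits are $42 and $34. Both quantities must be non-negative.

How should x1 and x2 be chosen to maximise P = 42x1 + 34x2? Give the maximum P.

The optimum lies where 7x1 + x2 = 78 and 7x1 + 9x2 = 114.
Solving simultaneously gives x1 = 21/2, x2 = 9/2.

x1 = 21/2, x2 = 9/2, maximum P = 594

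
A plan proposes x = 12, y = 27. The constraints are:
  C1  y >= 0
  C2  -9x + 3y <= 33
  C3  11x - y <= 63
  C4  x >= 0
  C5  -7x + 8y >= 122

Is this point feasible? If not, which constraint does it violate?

Constraint C3: 11x - y = 105, which is not ≤ 63. All other constraints are satisfied.

not feasible — violates C3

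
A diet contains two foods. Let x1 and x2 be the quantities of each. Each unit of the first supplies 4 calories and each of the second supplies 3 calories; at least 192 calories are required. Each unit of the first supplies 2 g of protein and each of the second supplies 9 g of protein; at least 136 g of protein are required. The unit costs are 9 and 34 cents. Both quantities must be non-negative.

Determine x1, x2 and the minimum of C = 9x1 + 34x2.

Corner points and C = 9x1 + 34x2:
  (0, 64) → C = 2176
  (68, 0) → C = 612
  (44, 16/3) → C = 1732/3
The feasible region is unbounded (it extends along (0, 1), (1, 0)), but C strictly increases along every unbounded feasible direction, so there is no improving ray and the minimum is attained at a vertex.

x1 = 44, x2 = 16/3, minimum C = 1732/3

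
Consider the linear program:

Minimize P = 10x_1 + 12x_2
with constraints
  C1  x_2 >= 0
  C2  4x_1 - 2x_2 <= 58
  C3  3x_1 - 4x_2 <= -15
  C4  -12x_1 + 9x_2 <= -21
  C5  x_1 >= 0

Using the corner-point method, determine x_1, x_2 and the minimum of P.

Vertices and P = 10x_1 + 12x_2:
  (131/5, 117/5) → P = 2714/5
  (40, 51) → P = 1012
  (73/7, 81/7) → P = 1702/7

The optimum lies where 3x_1 - 4x_2 = -15 and -12x_1 + 9x_2 = -21.
Solving simultaneously gives x_1 = 73/7, x_2 = 81/7.

x_1 = 73/7, x_2 = 81/7, minimum P = 1702/7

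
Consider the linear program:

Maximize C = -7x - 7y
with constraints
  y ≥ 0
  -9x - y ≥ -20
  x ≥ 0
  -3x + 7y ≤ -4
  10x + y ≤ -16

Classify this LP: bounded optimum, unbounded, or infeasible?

infeasible

The boundaries y = 0 and -9x - y = -20 meet at (20/9, 0), but that point violates 10x + y ≤ -16. Every candidate vertex is excluded by some other constraint, so the feasible region is empty.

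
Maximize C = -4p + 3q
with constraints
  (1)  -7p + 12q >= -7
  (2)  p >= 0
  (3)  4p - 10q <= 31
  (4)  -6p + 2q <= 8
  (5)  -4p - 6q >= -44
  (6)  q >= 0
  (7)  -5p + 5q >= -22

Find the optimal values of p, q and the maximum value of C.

Extreme points and C = -4p + 3q:
  (19/3, 28/9) → C = -16
  (1, 0) → C = -4
  (0, 4) → C = 12
  (0, 0) → C = 0
  (10/11, 74/11) → C = 182/11

p = 10/11, q = 74/11, maximum C = 182/11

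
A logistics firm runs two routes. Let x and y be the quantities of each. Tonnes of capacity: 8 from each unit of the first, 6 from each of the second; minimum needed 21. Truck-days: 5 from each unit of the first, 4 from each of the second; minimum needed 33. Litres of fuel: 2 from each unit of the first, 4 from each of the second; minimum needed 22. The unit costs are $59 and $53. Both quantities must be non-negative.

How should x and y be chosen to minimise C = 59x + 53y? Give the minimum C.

Extreme points and C = 59x + 53y:
  (0, 33/4) → C = 1749/4
  (11, 0) → C = 649
  (11/3, 11/3) → C = 1232/3
The feasible region is unbounded (it extends along (0, 1), (1, 0)), but C strictly increases along every unbounded feasible direction, so there is no improving ray and the minimum is attained at a vertex.

At the optimal vertex, 5x + 4y = 33 and 2x + 4y = 22.
Solving simultaneously gives x = 11/3, y = 11/3.

x = 11/3, y = 11/3, minimum C = 1232/3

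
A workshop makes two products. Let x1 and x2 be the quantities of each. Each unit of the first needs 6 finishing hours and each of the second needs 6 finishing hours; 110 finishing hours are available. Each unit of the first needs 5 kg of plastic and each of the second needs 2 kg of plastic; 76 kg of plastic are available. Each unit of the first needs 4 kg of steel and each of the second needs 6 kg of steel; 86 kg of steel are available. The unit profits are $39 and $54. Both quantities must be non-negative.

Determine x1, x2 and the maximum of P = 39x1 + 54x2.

x1 = 12, x2 = 19/3, maximum P = 810

Feasible corners and P = 39x1 + 54x2:
  (0, 0) → P = 0
  (0, 43/3) → P = 774
  (76/5, 0) → P = 2964/5
  (118/9, 47/9) → P = 2380/3
  (12, 19/3) → P = 810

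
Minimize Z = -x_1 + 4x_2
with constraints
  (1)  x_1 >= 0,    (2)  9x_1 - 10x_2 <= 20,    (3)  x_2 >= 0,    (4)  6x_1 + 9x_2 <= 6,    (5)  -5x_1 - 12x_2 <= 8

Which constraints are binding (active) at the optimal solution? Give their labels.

(3) and (4)

Feasible corners and Z = -x_1 + 4x_2:
  (0, 0) → Z = 0
  (0, 2/3) → Z = 8/3
  (1, 0) → Z = -1

The minimum is at (1, 0). Substituting into each constraint, equality holds for (3) and (4); the remaining constraints have slack.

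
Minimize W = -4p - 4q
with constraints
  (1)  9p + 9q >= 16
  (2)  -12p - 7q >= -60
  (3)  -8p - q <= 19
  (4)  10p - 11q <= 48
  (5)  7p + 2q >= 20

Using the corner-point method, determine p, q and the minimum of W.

p = 4/5, q = 36/5, minimum W = -32

Corner points and W = -4p - 4q:
  (498/101, 12/101) → W = -2040/101
  (4/5, 36/5) → W = -32
  (316/97, -136/97) → W = -720/97

The optimum lies where -12p - 7q = -60 and 7p + 2q = 20.
Solving simultaneously gives p = 4/5, q = 36/5.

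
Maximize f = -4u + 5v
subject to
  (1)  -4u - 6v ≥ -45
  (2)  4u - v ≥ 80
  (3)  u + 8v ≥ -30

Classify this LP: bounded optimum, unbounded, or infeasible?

bounded optimum

Corner points and f = -4u + 5v:
  (75/4, -5) → f = -100
  (270/13, -165/26) → f = -2985/26
  (610/33, -200/33) → f = -3440/33
The feasible region has finitely many vertices and no improving ray; the maximum is -100 at (75/4, -5).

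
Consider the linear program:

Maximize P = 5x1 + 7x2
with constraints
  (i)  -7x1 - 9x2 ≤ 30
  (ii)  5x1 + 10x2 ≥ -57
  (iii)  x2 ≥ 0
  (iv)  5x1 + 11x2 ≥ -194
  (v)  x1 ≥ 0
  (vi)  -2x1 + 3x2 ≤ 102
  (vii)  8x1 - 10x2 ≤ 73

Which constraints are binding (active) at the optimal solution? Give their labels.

Extreme points and P = 5x1 + 7x2:
  (0, 0) → P = 0
  (73/8, 0) → P = 365/8
  (0, 34) → P = 238
  (1239/4, 481/2) → P = 12929/4

The maximum is at (1239/4, 481/2). Substituting into each constraint, equality holds for (vi) and (vii); the remaining constraints have slack.

(vi) and (vii)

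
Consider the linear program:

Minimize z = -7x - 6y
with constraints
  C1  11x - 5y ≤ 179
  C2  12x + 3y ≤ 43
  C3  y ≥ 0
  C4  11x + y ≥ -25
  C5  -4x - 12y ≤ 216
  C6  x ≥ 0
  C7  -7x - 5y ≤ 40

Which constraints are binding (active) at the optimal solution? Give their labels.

C2 and C6

Corner points and z = -7x - 6y:
  (43/12, 0) → z = -301/12
  (0, 43/3) → z = -86
  (0, 0) → z = 0

The minimum is at (0, 43/3). Substituting into each constraint, equality holds for C2 and C6; the remaining constraints have slack.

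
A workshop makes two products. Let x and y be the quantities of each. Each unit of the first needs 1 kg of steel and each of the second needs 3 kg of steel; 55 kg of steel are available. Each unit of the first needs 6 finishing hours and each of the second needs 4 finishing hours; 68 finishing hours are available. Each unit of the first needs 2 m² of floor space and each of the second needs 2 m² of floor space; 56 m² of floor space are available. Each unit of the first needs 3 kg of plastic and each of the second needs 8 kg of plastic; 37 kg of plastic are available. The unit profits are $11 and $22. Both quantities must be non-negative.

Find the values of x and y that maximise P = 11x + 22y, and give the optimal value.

x = 11, y = 1/2, maximum P = 132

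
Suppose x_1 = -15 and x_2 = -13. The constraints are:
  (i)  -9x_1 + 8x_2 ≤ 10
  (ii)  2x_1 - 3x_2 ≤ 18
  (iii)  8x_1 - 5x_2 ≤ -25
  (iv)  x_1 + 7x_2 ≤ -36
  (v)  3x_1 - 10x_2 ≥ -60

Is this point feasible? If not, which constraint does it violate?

not feasible — violates (i)

Constraint (i): -9x_1 + 8x_2 = 31, which is not ≤ 10. All other constraints are satisfied.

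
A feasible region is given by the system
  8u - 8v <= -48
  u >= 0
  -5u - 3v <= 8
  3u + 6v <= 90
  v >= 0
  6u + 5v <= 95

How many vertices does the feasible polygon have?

The feasible vertices (each the meet of two boundaries and inside every other half-plane) are:
  (0, 6)
  (65/11, 131/11)
  (0, 15)
  (40/7, 85/7)

4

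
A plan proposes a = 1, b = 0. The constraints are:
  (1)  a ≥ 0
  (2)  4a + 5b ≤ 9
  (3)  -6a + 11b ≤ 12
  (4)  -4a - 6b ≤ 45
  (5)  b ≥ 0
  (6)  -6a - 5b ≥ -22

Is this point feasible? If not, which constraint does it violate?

(1): 1 ≥ 0 ✓
(2): 4 ≤ 9 ✓
(3): -6 ≤ 12 ✓
(4): -4 ≤ 45 ✓
(5): 0 ≥ 0 ✓
(6): -6 ≥ -22 ✓

feasible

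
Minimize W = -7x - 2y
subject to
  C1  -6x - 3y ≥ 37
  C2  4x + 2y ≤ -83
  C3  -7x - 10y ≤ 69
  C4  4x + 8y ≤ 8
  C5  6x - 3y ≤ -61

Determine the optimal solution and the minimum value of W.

x = -346/13, y = 305/26, minimum W = 2117/13

At the optimal vertex, 4x + 2y = -83 and -7x - 10y = 69.
Solving simultaneously gives x = -346/13, y = 305/26.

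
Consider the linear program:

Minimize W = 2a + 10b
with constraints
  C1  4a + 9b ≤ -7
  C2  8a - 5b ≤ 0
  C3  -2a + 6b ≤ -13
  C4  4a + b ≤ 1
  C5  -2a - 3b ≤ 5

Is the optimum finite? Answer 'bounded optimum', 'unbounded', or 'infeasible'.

infeasible

The boundaries 4a + 9b = -7 and 8a - 5b = 0 meet at (-35/92, -14/23), but that point violates -2a + 6b ≤ -13. Every candidate vertex is excluded by some other constraint, so the feasible region is empty.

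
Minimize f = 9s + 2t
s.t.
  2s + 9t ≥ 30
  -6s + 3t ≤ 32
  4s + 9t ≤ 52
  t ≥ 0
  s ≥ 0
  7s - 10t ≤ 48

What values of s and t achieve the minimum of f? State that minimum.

s = 0, t = 10/3, minimum f = 20/3

At the optimal vertex, 2s + 9t = 30 and s = 0.
Solving simultaneously gives s = 0, t = 10/3.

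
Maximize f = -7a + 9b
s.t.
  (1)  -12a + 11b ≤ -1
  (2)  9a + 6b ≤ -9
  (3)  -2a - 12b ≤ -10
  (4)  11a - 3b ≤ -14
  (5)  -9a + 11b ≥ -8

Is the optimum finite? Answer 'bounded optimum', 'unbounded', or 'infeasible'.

infeasible

The boundaries -12a + 11b = -1 and 11a - 3b = -14 meet at (-157/85, -179/85), but that point violates -2a - 12b ≤ -10. Every candidate vertex is excluded by some other constraint, so the feasible region is empty.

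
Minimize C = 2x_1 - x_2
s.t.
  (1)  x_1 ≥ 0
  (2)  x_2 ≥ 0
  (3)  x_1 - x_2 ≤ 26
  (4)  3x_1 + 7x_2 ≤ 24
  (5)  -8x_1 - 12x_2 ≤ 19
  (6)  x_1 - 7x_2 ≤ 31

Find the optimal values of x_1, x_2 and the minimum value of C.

Extreme points and C = 2x_1 - x_2:
  (0, 0) → C = 0
  (0, 24/7) → C = -24/7
  (8, 0) → C = 16

At the optimal vertex, x_1 = 0 and 3x_1 + 7x_2 = 24.
Solving simultaneously gives x_1 = 0, x_2 = 24/7.

x_1 = 0, x_2 = 24/7, minimum C = -24/7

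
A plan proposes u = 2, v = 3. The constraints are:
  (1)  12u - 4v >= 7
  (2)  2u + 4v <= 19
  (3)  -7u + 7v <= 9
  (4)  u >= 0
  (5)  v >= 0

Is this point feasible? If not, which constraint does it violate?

feasible

(1): 12 ≥ 7 ✓
(2): 16 ≤ 19 ✓
(3): 7 ≤ 9 ✓
(4): 2 ≥ 0 ✓
(5): 3 ≥ 0 ✓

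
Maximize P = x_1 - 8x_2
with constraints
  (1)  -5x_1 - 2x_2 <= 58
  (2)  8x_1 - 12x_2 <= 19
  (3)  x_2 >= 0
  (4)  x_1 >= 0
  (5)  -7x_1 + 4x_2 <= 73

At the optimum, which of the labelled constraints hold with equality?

Vertices and P = x_1 - 8x_2:
  (19/8, 0) → P = 19/8
  (0, 0) → P = 0
  (0, 73/4) → P = -146
The feasible region is unbounded (it extends along (3, 2), (4, 7)), but P strictly decreases along every unbounded feasible direction, so there is no improving ray and the maximum is attained at a vertex.

The maximum is at (19/8, 0). Substituting into each constraint, equality holds for (2) and (3); the remaining constraints have slack.

(2) and (3)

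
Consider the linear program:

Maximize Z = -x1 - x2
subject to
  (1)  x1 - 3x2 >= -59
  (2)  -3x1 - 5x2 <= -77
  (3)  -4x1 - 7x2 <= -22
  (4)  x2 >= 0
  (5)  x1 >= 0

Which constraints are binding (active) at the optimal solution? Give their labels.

(2) and (5)

Vertices and Z = -x1 - x2:
  (0, 59/3) → Z = -59/3
  (77/3, 0) → Z = -77/3
  (0, 77/5) → Z = -77/5
The feasible region is unbounded (it extends along (3, 1), (1, 0)), but Z strictly decreases along every unbounded feasible direction, so there is no improving ray and the maximum is attained at a vertex.

The maximum is at (0, 77/5). Substituting into each constraint, equality holds for (2) and (5); the remaining constraints have slack.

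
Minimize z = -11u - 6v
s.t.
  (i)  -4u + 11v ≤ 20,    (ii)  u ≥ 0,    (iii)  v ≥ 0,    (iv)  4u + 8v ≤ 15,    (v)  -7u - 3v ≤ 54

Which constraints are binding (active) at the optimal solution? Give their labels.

Feasible corners and z = -11u - 6v:
  (0, 20/11) → z = -120/11
  (5/76, 35/19) → z = -895/76
  (0, 0) → z = 0
  (15/4, 0) → z = -165/4

The minimum is at (15/4, 0). Substituting into each constraint, equality holds for (iii) and (iv); the remaining constraints have slack.

(iii) and (iv)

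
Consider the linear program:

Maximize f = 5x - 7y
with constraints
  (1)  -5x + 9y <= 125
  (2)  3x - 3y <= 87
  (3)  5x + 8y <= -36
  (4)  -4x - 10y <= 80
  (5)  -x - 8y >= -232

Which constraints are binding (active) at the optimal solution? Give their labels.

(2) and (4)

Extreme points and f = 5x - 7y:
  (-1324/85, 89/17) → f = -1947/17
  (-985/43, 50/43) → f = -5275/43
  (196/13, -181/13) → f = 2247/13
  (15, -14) → f = 173

The maximum is at (15, -14). Substituting into each constraint, equality holds for (2) and (4); the remaining constraints have slack.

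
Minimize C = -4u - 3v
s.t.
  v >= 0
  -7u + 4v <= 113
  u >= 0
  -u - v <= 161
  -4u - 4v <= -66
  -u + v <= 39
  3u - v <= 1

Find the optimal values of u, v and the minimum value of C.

u = 20, v = 59, minimum C = -257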